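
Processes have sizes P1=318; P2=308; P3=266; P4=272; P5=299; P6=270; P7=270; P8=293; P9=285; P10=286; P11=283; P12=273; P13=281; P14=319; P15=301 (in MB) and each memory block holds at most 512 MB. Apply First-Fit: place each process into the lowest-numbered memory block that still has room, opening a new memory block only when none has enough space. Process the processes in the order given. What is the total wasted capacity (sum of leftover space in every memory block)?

Put P1 (318 MB) in memory block 1; 194 MB remain.
Put P2 (308 MB) in memory block 2; 204 MB remain.
Put P3 (266 MB) in memory block 3; 246 MB remain.
Put P4 (272 MB) in memory block 4; 240 MB remain.
Put P5 (299 MB) in memory block 5; 213 MB remain.
Put P6 (270 MB) in memory block 6; 242 MB remain.
Put P7 (270 MB) in memory block 7; 242 MB remain.
Put P8 (293 MB) in memory block 8; 219 MB remain.
Put P9 (285 MB) in memory block 9; 227 MB remain.
Put P10 (286 MB) in memory block 10; 226 MB remain.
Put P11 (283 MB) in memory block 11; 229 MB remain.
Put P12 (273 MB) in memory block 12; 239 MB remain.
Put P13 (281 MB) in memory block 13; 231 MB remain.
Put P14 (319 MB) in memory block 14; 193 MB remain.
Put P15 (301 MB) in memory block 15; 211 MB remain.
15 memory blocks × 512 MB = 7680 MB; used 4324 MB; unused 3356 MB.

3356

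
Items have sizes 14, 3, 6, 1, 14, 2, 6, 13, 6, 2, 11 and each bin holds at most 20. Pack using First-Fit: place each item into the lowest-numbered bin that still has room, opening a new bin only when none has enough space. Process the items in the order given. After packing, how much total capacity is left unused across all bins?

2

14 → bin 1 (remaining 6)
3 → bin 1 (remaining 3)
6 → bin 2 (remaining 14)
1 → bin 1 (remaining 2)
14 → bin 2 (remaining 0)
2 → bin 1 (remaining 0)
6 → bin 3 (remaining 14)
13 → bin 3 (remaining 1)
6 → bin 4 (remaining 14)
2 → bin 4 (remaining 12)
11 → bin 4 (remaining 1)
4 bins × 20 = 80; used 78; unused 2.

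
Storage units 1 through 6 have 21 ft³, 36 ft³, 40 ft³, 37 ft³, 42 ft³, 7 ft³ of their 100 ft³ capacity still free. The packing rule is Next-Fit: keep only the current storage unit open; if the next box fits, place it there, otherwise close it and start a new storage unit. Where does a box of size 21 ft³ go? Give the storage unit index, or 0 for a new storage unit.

0

Next-Fit only looks at storage unit 6, which has 7 ft³ free.
21 ft³ does not fit, so a new storage unit is opened.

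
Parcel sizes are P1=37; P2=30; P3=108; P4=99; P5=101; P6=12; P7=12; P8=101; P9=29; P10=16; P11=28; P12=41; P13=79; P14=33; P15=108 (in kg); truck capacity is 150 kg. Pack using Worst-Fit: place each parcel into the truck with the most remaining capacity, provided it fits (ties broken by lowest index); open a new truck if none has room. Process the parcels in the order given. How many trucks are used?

7

truck 1: place P1 (37 kg), 113 kg left
truck 1: place P2 (30 kg), 83 kg left
truck 2: place P3 (108 kg), 42 kg left
truck 3: place P4 (99 kg), 51 kg left
truck 4: place P5 (101 kg), 49 kg left
truck 1: place P6 (12 kg), 71 kg left
truck 1: place P7 (12 kg), 59 kg left
truck 5: place P8 (101 kg), 49 kg left
truck 1: place P9 (29 kg), 30 kg left
truck 3: place P10 (16 kg), 35 kg left
truck 4: place P11 (28 kg), 21 kg left
truck 5: place P12 (41 kg), 8 kg left
truck 6: place P13 (79 kg), 71 kg left
truck 6: place P14 (33 kg), 38 kg left
truck 7: place P15 (108 kg), 42 kg left
Final trucks: [37,30,12,12,29] [108] [99,16] [101,28] [101,41] [79,33] [108].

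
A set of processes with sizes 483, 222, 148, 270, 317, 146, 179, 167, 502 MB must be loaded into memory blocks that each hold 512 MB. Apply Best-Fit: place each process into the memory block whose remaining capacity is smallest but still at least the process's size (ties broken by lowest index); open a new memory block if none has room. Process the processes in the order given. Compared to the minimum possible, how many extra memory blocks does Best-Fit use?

1

Best-Fit: [483] [222,148] [270,179] [317,146] [167] [502] → 6 memory blocks.
Total size 2434 MB; any packing needs at least ⌈2434/512⌉ = 5 memory blocks.
An optimal packing achieves that bound: [502] [483] [317,179] [270,222] [167,148,146] → 5 memory blocks.
Excess: 6 − 5 = 1.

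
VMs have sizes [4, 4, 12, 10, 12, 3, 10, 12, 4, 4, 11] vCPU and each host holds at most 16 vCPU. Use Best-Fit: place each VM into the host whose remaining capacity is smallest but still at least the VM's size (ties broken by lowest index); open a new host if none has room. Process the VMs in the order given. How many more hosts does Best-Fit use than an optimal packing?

Best-Fit: [4,4] [12,3] [10] [12,4] [10] [12,4] [11] → 7 hosts.
Total size 86 vCPU; any packing needs at least ⌈86/16⌉ = 6 hosts.
An optimal packing achieves that bound: [12,4] [12,4] [12,4] [11,4] [10,3] [10] → 6 hosts.
Excess: 7 − 6 = 1.

1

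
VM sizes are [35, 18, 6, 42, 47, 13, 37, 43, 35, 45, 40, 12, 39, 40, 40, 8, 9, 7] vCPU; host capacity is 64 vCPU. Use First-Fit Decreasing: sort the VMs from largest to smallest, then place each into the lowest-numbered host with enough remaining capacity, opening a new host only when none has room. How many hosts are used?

11 hosts

Sorted descending: 47, 45, 43, 42, 40, 40, 40, 39, 37, 35, 35, 18, 13, 12, 9, 8, 7, 6.
Put 47 vCPU in host 1; 17 vCPU remain.
Put 45 vCPU in host 2; 19 vCPU remain.
Put 43 vCPU in host 3; 21 vCPU remain.
Put 42 vCPU in host 4; 22 vCPU remain.
Put 40 vCPU in host 5; 24 vCPU remain.
Put 40 vCPU in host 6; 24 vCPU remain.
Put 40 vCPU in host 7; 24 vCPU remain.
Put 39 vCPU in host 8; 25 vCPU remain.
Put 37 vCPU in host 9; 27 vCPU remain.
Put 35 vCPU in host 10; 29 vCPU remain.
Put 35 vCPU in host 11; 29 vCPU remain.
Put 18 vCPU in host 2; 1 vCPU remain.
Put 13 vCPU in host 1; 4 vCPU remain.
Put 12 vCPU in host 3; 9 vCPU remain.
Put 9 vCPU in host 3; 0 vCPU remain.
Put 8 vCPU in host 4; 14 vCPU remain.
Put 7 vCPU in host 4; 7 vCPU remain.
Put 6 vCPU in host 4; 1 vCPU remain.
Final hosts: [47,13] [45,18] [43,12,9] [42,8,7,6] [40] [40] [40] [39] [37] [35] [35].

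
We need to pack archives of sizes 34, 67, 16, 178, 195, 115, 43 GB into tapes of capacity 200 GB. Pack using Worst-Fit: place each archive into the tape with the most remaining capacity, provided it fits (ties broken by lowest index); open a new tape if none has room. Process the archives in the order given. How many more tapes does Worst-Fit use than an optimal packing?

0

Worst-Fit: [34,67,16] [178] [195] [115,43] → 4 tapes.
Total size 648 GB; any packing needs at least ⌈648/200⌉ = 4 tapes.
So 4 is already optimal.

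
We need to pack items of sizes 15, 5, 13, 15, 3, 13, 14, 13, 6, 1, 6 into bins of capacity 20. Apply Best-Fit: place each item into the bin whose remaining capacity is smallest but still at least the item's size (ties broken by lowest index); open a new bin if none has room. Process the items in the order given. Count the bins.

6

Put 15 in bin 1; 5 remain.
Put 5 in bin 1; 0 remain.
Put 13 in bin 2; 7 remain.
Put 15 in bin 3; 5 remain.
Put 3 in bin 3; 2 remain.
Put 13 in bin 4; 7 remain.
Put 14 in bin 5; 6 remain.
Put 13 in bin 6; 7 remain.
Put 6 in bin 5; 0 remain.
Put 1 in bin 3; 1 remain.
Put 6 in bin 2; 1 remain.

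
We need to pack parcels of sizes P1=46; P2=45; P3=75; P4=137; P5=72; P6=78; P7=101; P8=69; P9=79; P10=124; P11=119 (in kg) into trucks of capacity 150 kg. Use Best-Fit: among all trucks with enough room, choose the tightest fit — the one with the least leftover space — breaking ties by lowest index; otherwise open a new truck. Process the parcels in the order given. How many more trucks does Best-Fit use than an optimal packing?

Best-Fit: [46,45] [75,72] [137] [78,69] [101] [79] [124] [119] → 8 trucks.
Total size 945 kg; any packing needs at least ⌈945/150⌉ = 7 trucks.
An optimal packing achieves that bound: [137] [124] [119] [101,46] [79,69] [78,72] [75,45] → 7 trucks.
Excess: 8 − 7 = 1.

1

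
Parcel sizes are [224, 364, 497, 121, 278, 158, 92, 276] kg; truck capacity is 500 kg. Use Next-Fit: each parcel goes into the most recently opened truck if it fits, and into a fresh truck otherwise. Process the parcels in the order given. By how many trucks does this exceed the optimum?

Next-Fit: [224] [364] [497] [121,278] [158,92] [276] → 6 trucks.
Total size 2010 kg; any packing needs at least ⌈2010/500⌉ = 5 trucks.
An optimal packing achieves that bound: [497] [364,121] [278,158] [276,224] [92] → 5 trucks.
Excess: 6 − 5 = 1.

1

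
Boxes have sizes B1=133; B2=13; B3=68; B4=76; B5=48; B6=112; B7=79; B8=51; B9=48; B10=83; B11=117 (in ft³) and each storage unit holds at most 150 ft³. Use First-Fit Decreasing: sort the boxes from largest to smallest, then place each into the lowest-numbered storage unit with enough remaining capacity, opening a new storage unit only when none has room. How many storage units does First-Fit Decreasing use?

Sorted descending: 133, 117, 112, 83, 79, 76, 68, 51, 48, 48, 13.
133 ft³ → storage unit 1 (remaining 17 ft³)
117 ft³ → storage unit 2 (remaining 33 ft³)
112 ft³ → storage unit 3 (remaining 38 ft³)
83 ft³ → storage unit 4 (remaining 67 ft³)
79 ft³ → storage unit 5 (remaining 71 ft³)
76 ft³ → storage unit 6 (remaining 74 ft³)
68 ft³ → storage unit 5 (remaining 3 ft³)
51 ft³ → storage unit 4 (remaining 16 ft³)
48 ft³ → storage unit 6 (remaining 26 ft³)
48 ft³ → storage unit 7 (remaining 102 ft³)
13 ft³ → storage unit 1 (remaining 4 ft³)
Final storage units: [133,13] [117] [112] [83,51] [79,68] [76,48] [48].

7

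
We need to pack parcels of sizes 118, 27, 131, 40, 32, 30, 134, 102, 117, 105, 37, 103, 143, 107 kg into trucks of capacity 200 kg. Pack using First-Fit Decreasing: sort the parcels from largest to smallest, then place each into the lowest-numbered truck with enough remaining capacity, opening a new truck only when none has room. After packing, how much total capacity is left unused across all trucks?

Sorted descending: 143, 134, 131, 118, 117, 107, 105, 103, 102, 40, 37, 32, 30, 27.
143 kg → truck 1 (remaining 57 kg)
134 kg → truck 2 (remaining 66 kg)
131 kg → truck 3 (remaining 69 kg)
118 kg → truck 4 (remaining 82 kg)
117 kg → truck 5 (remaining 83 kg)
107 kg → truck 6 (remaining 93 kg)
105 kg → truck 7 (remaining 95 kg)
103 kg → truck 8 (remaining 97 kg)
102 kg → truck 9 (remaining 98 kg)
40 kg → truck 1 (remaining 17 kg)
37 kg → truck 2 (remaining 29 kg)
32 kg → truck 3 (remaining 37 kg)
30 kg → truck 3 (remaining 7 kg)
27 kg → truck 2 (remaining 2 kg)
9 trucks × 200 kg = 1800 kg; used 1226 kg; unused 574 kg.

574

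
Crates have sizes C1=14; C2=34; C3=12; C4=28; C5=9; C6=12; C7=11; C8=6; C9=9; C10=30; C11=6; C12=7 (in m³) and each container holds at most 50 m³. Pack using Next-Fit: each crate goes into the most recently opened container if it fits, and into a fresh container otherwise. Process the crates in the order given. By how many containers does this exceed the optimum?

Next-Fit: [14,34] [12,28,9] [12,11,6,9] [30,6,7] → 4 containers.
Total size 178 m³; any packing needs at least ⌈178/50⌉ = 4 containers.
So 4 is already optimal.

0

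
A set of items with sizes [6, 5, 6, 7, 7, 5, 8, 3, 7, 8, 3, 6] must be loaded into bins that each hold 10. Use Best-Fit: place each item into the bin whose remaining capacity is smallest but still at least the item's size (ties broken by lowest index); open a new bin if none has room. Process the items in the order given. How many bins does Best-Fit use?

bin 1: place 6, 4 left
bin 2: place 5, 5 left
bin 3: place 6, 4 left
bin 4: place 7, 3 left
bin 5: place 7, 3 left
bin 2: place 5, 0 left
bin 6: place 8, 2 left
bin 4: place 3, 0 left
bin 7: place 7, 3 left
bin 8: place 8, 2 left
bin 5: place 3, 0 left
bin 9: place 6, 4 left
Final bins: [6] [5,5] [6] [7,3] [7,3] [8] [7] [8] [6].

9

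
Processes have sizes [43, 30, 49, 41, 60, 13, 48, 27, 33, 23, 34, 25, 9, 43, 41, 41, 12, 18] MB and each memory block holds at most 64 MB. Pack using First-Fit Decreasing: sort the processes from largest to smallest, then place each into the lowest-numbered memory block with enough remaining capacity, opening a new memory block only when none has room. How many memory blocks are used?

11 memory blocks

Sorted descending: 60, 49, 48, 43, 43, 41, 41, 41, 34, 33, 30, 27, 25, 23, 18, 13, 12, 9.
Put 60 MB in memory block 1; 4 MB remain.
Put 49 MB in memory block 2; 15 MB remain.
Put 48 MB in memory block 3; 16 MB remain.
Put 43 MB in memory block 4; 21 MB remain.
Put 43 MB in memory block 5; 21 MB remain.
Put 41 MB in memory block 6; 23 MB remain.
Put 41 MB in memory block 7; 23 MB remain.
Put 41 MB in memory block 8; 23 MB remain.
Put 34 MB in memory block 9; 30 MB remain.
Put 33 MB in memory block 10; 31 MB remain.
Put 30 MB in memory block 9; 0 MB remain.
Put 27 MB in memory block 10; 4 MB remain.
Put 25 MB in memory block 11; 39 MB remain.
Put 23 MB in memory block 6; 0 MB remain.
Put 18 MB in memory block 4; 3 MB remain.
Put 13 MB in memory block 2; 2 MB remain.
Put 12 MB in memory block 3; 4 MB remain.
Put 9 MB in memory block 5; 12 MB remain.
Final memory blocks: [60] [49,13] [48,12] [43,18] [43,9] [41,23] [41] [41] [34,30] [33,27] [25].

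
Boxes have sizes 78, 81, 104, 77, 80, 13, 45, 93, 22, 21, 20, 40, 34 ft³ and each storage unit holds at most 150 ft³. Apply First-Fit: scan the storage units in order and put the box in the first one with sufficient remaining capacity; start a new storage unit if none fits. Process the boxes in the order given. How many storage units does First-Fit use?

78 ft³ → storage unit 1 (remaining 72 ft³)
81 ft³ → storage unit 2 (remaining 69 ft³)
104 ft³ → storage unit 3 (remaining 46 ft³)
77 ft³ → storage unit 4 (remaining 73 ft³)
80 ft³ → storage unit 5 (remaining 70 ft³)
13 ft³ → storage unit 1 (remaining 59 ft³)
45 ft³ → storage unit 1 (remaining 14 ft³)
93 ft³ → storage unit 6 (remaining 57 ft³)
22 ft³ → storage unit 2 (remaining 47 ft³)
21 ft³ → storage unit 2 (remaining 26 ft³)
20 ft³ → storage unit 2 (remaining 6 ft³)
40 ft³ → storage unit 3 (remaining 6 ft³)
34 ft³ → storage unit 4 (remaining 39 ft³)

6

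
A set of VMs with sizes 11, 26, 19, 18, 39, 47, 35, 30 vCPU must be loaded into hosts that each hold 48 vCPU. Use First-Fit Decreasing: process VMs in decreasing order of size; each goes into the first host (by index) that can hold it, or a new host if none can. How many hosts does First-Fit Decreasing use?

5 hosts

Sorted descending: 47, 39, 35, 30, 26, 19, 18, 11.
host 1: place 47 vCPU, 1 vCPU left
host 2: place 39 vCPU, 9 vCPU left
host 3: place 35 vCPU, 13 vCPU left
host 4: place 30 vCPU, 18 vCPU left
host 5: place 26 vCPU, 22 vCPU left
host 5: place 19 vCPU, 3 vCPU left
host 4: place 18 vCPU, 0 vCPU left
host 3: place 11 vCPU, 2 vCPU left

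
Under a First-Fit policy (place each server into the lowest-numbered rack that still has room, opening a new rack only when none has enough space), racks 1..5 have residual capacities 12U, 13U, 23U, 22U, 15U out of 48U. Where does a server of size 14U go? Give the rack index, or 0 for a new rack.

3

Racks with room: rack 3 (23U), rack 4 (22U), rack 5 (15U).
The first with room is rack 3.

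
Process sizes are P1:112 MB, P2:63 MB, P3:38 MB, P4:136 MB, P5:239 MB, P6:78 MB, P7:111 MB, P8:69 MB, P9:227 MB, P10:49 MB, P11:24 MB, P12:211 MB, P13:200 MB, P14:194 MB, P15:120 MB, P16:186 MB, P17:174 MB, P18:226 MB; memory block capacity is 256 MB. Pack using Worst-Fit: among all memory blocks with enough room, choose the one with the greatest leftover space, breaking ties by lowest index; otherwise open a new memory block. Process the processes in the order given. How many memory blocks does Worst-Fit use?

12

memory block 1: place P1 (112 MB), 144 MB left
memory block 1: place P2 (63 MB), 81 MB left
memory block 1: place P3 (38 MB), 43 MB left
memory block 2: place P4 (136 MB), 120 MB left
memory block 3: place P5 (239 MB), 17 MB left
memory block 2: place P6 (78 MB), 42 MB left
memory block 4: place P7 (111 MB), 145 MB left
memory block 4: place P8 (69 MB), 76 MB left
memory block 5: place P9 (227 MB), 29 MB left
memory block 4: place P10 (49 MB), 27 MB left
memory block 1: place P11 (24 MB), 19 MB left
memory block 6: place P12 (211 MB), 45 MB left
memory block 7: place P13 (200 MB), 56 MB left
memory block 8: place P14 (194 MB), 62 MB left
memory block 9: place P15 (120 MB), 136 MB left
memory block 10: place P16 (186 MB), 70 MB left
memory block 11: place P17 (174 MB), 82 MB left
memory block 12: place P18 (226 MB), 30 MB left
Final memory blocks: [112,63,38,24] [136,78] [239] [111,69,49] [227] [211] [200] [194] [120] [186] [174] [226].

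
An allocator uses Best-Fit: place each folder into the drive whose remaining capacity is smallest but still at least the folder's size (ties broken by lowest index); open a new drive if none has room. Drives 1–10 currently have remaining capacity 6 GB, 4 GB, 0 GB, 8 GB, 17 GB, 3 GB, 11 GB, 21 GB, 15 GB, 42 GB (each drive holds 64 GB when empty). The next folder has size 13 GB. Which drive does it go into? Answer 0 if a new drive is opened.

Drives with room: drive 5 (17 GB), drive 8 (21 GB), drive 9 (15 GB), drive 10 (42 GB).
Tightest fit is drive 9 with 15 GB free.

9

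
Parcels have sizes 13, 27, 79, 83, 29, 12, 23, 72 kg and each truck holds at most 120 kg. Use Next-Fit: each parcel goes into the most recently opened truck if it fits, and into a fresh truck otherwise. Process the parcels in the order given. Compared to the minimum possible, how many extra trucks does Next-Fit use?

Next-Fit: [13,27,79] [83,29] [12,23,72] → 3 trucks.
Total size 338 kg; any packing needs at least ⌈338/120⌉ = 3 trucks.
So 3 is already optimal.

0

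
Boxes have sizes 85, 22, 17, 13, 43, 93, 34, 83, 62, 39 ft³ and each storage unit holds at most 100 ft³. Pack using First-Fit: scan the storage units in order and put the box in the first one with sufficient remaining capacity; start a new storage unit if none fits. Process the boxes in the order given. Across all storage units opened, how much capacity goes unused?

109

storage unit 1: place 85 ft³, 15 ft³ left
storage unit 2: place 22 ft³, 78 ft³ left
storage unit 2: place 17 ft³, 61 ft³ left
storage unit 1: place 13 ft³, 2 ft³ left
storage unit 2: place 43 ft³, 18 ft³ left
storage unit 3: place 93 ft³, 7 ft³ left
storage unit 4: place 34 ft³, 66 ft³ left
storage unit 5: place 83 ft³, 17 ft³ left
storage unit 4: place 62 ft³, 4 ft³ left
storage unit 6: place 39 ft³, 61 ft³ left
6 storage units × 100 ft³ = 600 ft³; used 491 ft³; unused 109 ft³.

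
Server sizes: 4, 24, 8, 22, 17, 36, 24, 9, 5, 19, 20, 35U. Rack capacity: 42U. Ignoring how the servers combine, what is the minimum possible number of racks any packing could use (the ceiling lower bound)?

6

Total size = 4 + 24 + 8 + 22 + 17 + 36 + 24 + 9 + 5 + 19 + 20 + 35 = 223U.
⌈223 / 42⌉ = 6.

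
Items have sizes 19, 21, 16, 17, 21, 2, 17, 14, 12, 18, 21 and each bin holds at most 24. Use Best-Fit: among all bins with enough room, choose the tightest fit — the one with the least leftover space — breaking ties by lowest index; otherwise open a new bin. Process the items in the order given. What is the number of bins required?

bin 1: place 19, 5 left
bin 2: place 21, 3 left
bin 3: place 16, 8 left
bin 4: place 17, 7 left
bin 5: place 21, 3 left
bin 2: place 2, 1 left
bin 6: place 17, 7 left
bin 7: place 14, 10 left
bin 8: place 12, 12 left
bin 9: place 18, 6 left
bin 10: place 21, 3 left

10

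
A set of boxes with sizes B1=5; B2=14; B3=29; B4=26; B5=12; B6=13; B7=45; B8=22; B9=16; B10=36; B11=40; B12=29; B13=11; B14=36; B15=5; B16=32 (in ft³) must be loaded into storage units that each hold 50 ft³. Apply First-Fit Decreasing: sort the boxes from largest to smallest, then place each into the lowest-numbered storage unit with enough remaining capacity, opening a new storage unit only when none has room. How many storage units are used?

Sorted descending: 45, 40, 36, 36, 32, 29, 29, 26, 22, 16, 14, 13, 12, 11, 5, 5.
storage unit 1: place 45 ft³, 5 ft³ left
storage unit 2: place 40 ft³, 10 ft³ left
storage unit 3: place 36 ft³, 14 ft³ left
storage unit 4: place 36 ft³, 14 ft³ left
storage unit 5: place 32 ft³, 18 ft³ left
storage unit 6: place 29 ft³, 21 ft³ left
storage unit 7: place 29 ft³, 21 ft³ left
storage unit 8: place 26 ft³, 24 ft³ left
storage unit 8: place 22 ft³, 2 ft³ left
storage unit 5: place 16 ft³, 2 ft³ left
storage unit 3: place 14 ft³, 0 ft³ left
storage unit 4: place 13 ft³, 1 ft³ left
storage unit 6: place 12 ft³, 9 ft³ left
storage unit 7: place 11 ft³, 10 ft³ left
storage unit 1: place 5 ft³, 0 ft³ left
storage unit 2: place 5 ft³, 5 ft³ left

8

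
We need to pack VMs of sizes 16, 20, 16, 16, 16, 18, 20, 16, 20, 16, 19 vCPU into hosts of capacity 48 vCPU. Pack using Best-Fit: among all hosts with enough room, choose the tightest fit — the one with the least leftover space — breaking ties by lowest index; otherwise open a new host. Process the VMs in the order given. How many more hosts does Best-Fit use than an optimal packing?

Best-Fit: [16,20] [16,16,16] [18,20] [16,20] [16,19] → 5 hosts.
Total size 193 vCPU; any packing needs at least ⌈193/48⌉ = 5 hosts.
So 5 is already optimal.

0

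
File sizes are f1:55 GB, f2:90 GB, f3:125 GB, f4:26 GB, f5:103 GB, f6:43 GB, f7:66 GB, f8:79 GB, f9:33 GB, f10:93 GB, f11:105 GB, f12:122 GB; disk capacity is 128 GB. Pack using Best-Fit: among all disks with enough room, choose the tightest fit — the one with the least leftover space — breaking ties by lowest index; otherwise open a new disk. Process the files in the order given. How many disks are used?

Put f1 (55 GB) in disk 1; 73 GB remain.
Put f2 (90 GB) in disk 2; 38 GB remain.
Put f3 (125 GB) in disk 3; 3 GB remain.
Put f4 (26 GB) in disk 2; 12 GB remain.
Put f5 (103 GB) in disk 4; 25 GB remain.
Put f6 (43 GB) in disk 1; 30 GB remain.
Put f7 (66 GB) in disk 5; 62 GB remain.
Put f8 (79 GB) in disk 6; 49 GB remain.
Put f9 (33 GB) in disk 6; 16 GB remain.
Put f10 (93 GB) in disk 7; 35 GB remain.
Put f11 (105 GB) in disk 8; 23 GB remain.
Put f12 (122 GB) in disk 9; 6 GB remain.

9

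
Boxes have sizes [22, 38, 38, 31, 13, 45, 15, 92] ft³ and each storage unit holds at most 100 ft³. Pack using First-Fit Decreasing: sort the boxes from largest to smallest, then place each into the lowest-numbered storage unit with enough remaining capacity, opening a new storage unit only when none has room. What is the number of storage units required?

4 storage units

Sorted descending: 92, 45, 38, 38, 31, 22, 15, 13.
Put 92 ft³ in storage unit 1; 8 ft³ remain.
Put 45 ft³ in storage unit 2; 55 ft³ remain.
Put 38 ft³ in storage unit 2; 17 ft³ remain.
Put 38 ft³ in storage unit 3; 62 ft³ remain.
Put 31 ft³ in storage unit 3; 31 ft³ remain.
Put 22 ft³ in storage unit 3; 9 ft³ remain.
Put 15 ft³ in storage unit 2; 2 ft³ remain.
Put 13 ft³ in storage unit 4; 87 ft³ remain.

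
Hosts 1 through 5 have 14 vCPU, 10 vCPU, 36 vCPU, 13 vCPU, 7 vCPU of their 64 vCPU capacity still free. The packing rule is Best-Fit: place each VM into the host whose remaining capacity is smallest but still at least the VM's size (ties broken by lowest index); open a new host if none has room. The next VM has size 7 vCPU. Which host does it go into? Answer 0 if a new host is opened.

Hosts with room: host 1 (14 vCPU), host 2 (10 vCPU), host 3 (36 vCPU), host 4 (13 vCPU), host 5 (7 vCPU).
Tightest fit is host 5 with 7 vCPU free.

5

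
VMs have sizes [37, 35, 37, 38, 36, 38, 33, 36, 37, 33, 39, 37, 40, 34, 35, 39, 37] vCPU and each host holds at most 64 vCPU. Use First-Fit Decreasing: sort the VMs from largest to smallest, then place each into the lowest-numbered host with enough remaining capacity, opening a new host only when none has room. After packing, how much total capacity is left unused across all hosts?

467

Sorted descending: 40, 39, 39, 38, 38, 37, 37, 37, 37, 37, 36, 36, 35, 35, 34, 33, 33.
host 1: place 40 vCPU, 24 vCPU left
host 2: place 39 vCPU, 25 vCPU left
host 3: place 39 vCPU, 25 vCPU left
host 4: place 38 vCPU, 26 vCPU left
host 5: place 38 vCPU, 26 vCPU left
host 6: place 37 vCPU, 27 vCPU left
host 7: place 37 vCPU, 27 vCPU left
host 8: place 37 vCPU, 27 vCPU left
host 9: place 37 vCPU, 27 vCPU left
host 10: place 37 vCPU, 27 vCPU left
host 11: place 36 vCPU, 28 vCPU left
host 12: place 36 vCPU, 28 vCPU left
host 13: place 35 vCPU, 29 vCPU left
host 14: place 35 vCPU, 29 vCPU left
host 15: place 34 vCPU, 30 vCPU left
host 16: place 33 vCPU, 31 vCPU left
host 17: place 33 vCPU, 31 vCPU left
17 hosts × 64 vCPU = 1088 vCPU; used 621 vCPU; unused 467 vCPU.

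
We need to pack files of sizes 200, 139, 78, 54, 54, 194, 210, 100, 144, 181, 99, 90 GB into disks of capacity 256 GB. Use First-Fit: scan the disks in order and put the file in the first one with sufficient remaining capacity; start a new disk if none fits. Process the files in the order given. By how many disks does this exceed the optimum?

First-Fit: [200,54] [139,78] [54,194] [210] [100,144] [181] [99,90] → 7 disks.
Total size 1543 GB; any packing needs at least ⌈1543/256⌉ = 7 disks.
So 7 is already optimal.

0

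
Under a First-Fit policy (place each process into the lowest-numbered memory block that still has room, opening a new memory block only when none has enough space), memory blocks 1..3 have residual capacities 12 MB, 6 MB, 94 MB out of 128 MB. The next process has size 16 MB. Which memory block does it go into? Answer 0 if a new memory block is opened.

3

Memory blocks with room: memory block 3 (94 MB).
The first with room is memory block 3.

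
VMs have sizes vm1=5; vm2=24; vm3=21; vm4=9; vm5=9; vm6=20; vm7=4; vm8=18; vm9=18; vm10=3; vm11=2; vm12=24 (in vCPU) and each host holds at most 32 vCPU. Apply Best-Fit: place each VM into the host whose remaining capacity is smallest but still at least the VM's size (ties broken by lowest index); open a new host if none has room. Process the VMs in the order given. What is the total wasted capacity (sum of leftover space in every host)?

35

vm1 (5 vCPU) → host 1 (remaining 27 vCPU)
vm2 (24 vCPU) → host 1 (remaining 3 vCPU)
vm3 (21 vCPU) → host 2 (remaining 11 vCPU)
vm4 (9 vCPU) → host 2 (remaining 2 vCPU)
vm5 (9 vCPU) → host 3 (remaining 23 vCPU)
vm6 (20 vCPU) → host 3 (remaining 3 vCPU)
vm7 (4 vCPU) → host 4 (remaining 28 vCPU)
vm8 (18 vCPU) → host 4 (remaining 10 vCPU)
vm9 (18 vCPU) → host 5 (remaining 14 vCPU)
vm10 (3 vCPU) → host 1 (remaining 0 vCPU)
vm11 (2 vCPU) → host 2 (remaining 0 vCPU)
vm12 (24 vCPU) → host 6 (remaining 8 vCPU)
6 hosts × 32 vCPU = 192 vCPU; used 157 vCPU; unused 35 vCPU.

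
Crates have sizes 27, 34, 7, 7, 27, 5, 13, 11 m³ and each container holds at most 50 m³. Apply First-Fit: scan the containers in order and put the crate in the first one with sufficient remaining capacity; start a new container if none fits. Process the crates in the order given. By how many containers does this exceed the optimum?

0

First-Fit: [27,7,7,5] [34,13] [27,11] → 3 containers.
Total size 131 m³; any packing needs at least ⌈131/50⌉ = 3 containers.
So 3 is already optimal.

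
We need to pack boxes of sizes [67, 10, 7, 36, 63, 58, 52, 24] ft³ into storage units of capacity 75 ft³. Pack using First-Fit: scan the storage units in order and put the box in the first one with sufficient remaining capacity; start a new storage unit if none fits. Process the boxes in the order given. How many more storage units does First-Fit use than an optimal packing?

0

First-Fit: [67,7] [10,36,24] [63] [58] [52] → 5 storage units.
Total size 317 ft³; any packing needs at least ⌈317/75⌉ = 5 storage units.
So 5 is already optimal.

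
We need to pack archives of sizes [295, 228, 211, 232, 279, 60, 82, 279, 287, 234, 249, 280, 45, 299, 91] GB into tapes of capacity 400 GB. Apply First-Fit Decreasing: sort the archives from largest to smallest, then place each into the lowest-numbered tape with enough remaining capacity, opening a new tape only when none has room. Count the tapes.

Sorted descending: 299, 295, 287, 280, 279, 279, 249, 234, 232, 228, 211, 91, 82, 60, 45.
299 GB → tape 1 (remaining 101 GB)
295 GB → tape 2 (remaining 105 GB)
287 GB → tape 3 (remaining 113 GB)
280 GB → tape 4 (remaining 120 GB)
279 GB → tape 5 (remaining 121 GB)
279 GB → tape 6 (remaining 121 GB)
249 GB → tape 7 (remaining 151 GB)
234 GB → tape 8 (remaining 166 GB)
232 GB → tape 9 (remaining 168 GB)
228 GB → tape 10 (remaining 172 GB)
211 GB → tape 11 (remaining 189 GB)
91 GB → tape 1 (remaining 10 GB)
82 GB → tape 2 (remaining 23 GB)
60 GB → tape 3 (remaining 53 GB)
45 GB → tape 3 (remaining 8 GB)
Final tapes: [299,91] [295,82] [287,60,45] [280] [279] [279] [249] [234] [232] [228] [211].

11 tapes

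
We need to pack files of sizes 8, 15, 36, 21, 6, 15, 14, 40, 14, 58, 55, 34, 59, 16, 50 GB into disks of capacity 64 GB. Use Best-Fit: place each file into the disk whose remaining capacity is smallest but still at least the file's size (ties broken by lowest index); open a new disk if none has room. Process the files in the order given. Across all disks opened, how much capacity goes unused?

71

disk 1: place 8 GB, 56 GB left
disk 1: place 15 GB, 41 GB left
disk 1: place 36 GB, 5 GB left
disk 2: place 21 GB, 43 GB left
disk 2: place 6 GB, 37 GB left
disk 2: place 15 GB, 22 GB left
disk 2: place 14 GB, 8 GB left
disk 3: place 40 GB, 24 GB left
disk 3: place 14 GB, 10 GB left
disk 4: place 58 GB, 6 GB left
disk 5: place 55 GB, 9 GB left
disk 6: place 34 GB, 30 GB left
disk 7: place 59 GB, 5 GB left
disk 6: place 16 GB, 14 GB left
disk 8: place 50 GB, 14 GB left
8 disks × 64 GB = 512 GB; used 441 GB; unused 71 GB.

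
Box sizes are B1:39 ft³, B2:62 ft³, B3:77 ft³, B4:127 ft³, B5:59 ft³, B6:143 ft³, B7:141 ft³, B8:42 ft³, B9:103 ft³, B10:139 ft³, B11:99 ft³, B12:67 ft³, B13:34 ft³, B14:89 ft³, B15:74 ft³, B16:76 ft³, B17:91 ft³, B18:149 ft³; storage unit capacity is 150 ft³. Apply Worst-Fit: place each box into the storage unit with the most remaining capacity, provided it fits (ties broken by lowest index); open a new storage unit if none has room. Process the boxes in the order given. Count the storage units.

Put B1 (39 ft³) in storage unit 1; 111 ft³ remain.
Put B2 (62 ft³) in storage unit 1; 49 ft³ remain.
Put B3 (77 ft³) in storage unit 2; 73 ft³ remain.
Put B4 (127 ft³) in storage unit 3; 23 ft³ remain.
Put B5 (59 ft³) in storage unit 2; 14 ft³ remain.
Put B6 (143 ft³) in storage unit 4; 7 ft³ remain.
Put B7 (141 ft³) in storage unit 5; 9 ft³ remain.
Put B8 (42 ft³) in storage unit 1; 7 ft³ remain.
Put B9 (103 ft³) in storage unit 6; 47 ft³ remain.
Put B10 (139 ft³) in storage unit 7; 11 ft³ remain.
Put B11 (99 ft³) in storage unit 8; 51 ft³ remain.
Put B12 (67 ft³) in storage unit 9; 83 ft³ remain.
Put B13 (34 ft³) in storage unit 9; 49 ft³ remain.
Put B14 (89 ft³) in storage unit 10; 61 ft³ remain.
Put B15 (74 ft³) in storage unit 11; 76 ft³ remain.
Put B16 (76 ft³) in storage unit 11; 0 ft³ remain.
Put B17 (91 ft³) in storage unit 12; 59 ft³ remain.
Put B18 (149 ft³) in storage unit 13; 1 ft³ remain.

13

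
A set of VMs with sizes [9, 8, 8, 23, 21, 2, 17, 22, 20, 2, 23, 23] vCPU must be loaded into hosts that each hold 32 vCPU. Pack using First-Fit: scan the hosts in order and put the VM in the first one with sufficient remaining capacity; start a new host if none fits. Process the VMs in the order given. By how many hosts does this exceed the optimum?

1

First-Fit: [9,8,8,2,2] [23] [21] [17] [22] [20] [23] [23] → 8 hosts.
7 VMs exceed 16 vCPU (half the capacity), and no two of those can share a host, so at least 7 hosts are needed.
An optimal packing achieves that bound: [23,9] [23,8] [23,8] [22,2,2] [21] [20] [17] → 7 hosts.
Excess: 8 − 7 = 1.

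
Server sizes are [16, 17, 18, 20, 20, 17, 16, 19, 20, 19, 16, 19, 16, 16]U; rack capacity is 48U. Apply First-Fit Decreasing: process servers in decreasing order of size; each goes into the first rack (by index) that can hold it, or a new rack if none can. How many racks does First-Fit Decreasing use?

Sorted descending: 20, 20, 20, 19, 19, 19, 18, 17, 17, 16, 16, 16, 16, 16.
rack 1: place 20U, 28U left
rack 1: place 20U, 8U left
rack 2: place 20U, 28U left
rack 2: place 19U, 9U left
rack 3: place 19U, 29U left
rack 3: place 19U, 10U left
rack 4: place 18U, 30U left
rack 4: place 17U, 13U left
rack 5: place 17U, 31U left
rack 5: place 16U, 15U left
rack 6: place 16U, 32U left
rack 6: place 16U, 16U left
rack 6: place 16U, 0U left
rack 7: place 16U, 32U left
Final racks: [20,20] [20,19] [19,19] [18,17] [17,16] [16,16,16] [16].

7 racks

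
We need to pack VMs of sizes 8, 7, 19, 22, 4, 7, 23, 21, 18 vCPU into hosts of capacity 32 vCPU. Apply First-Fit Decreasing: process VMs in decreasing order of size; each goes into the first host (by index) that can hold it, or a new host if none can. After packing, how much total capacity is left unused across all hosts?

Sorted descending: 23, 22, 21, 19, 18, 8, 7, 7, 4.
23 vCPU → host 1 (remaining 9 vCPU)
22 vCPU → host 2 (remaining 10 vCPU)
21 vCPU → host 3 (remaining 11 vCPU)
19 vCPU → host 4 (remaining 13 vCPU)
18 vCPU → host 5 (remaining 14 vCPU)
8 vCPU → host 1 (remaining 1 vCPU)
7 vCPU → host 2 (remaining 3 vCPU)
7 vCPU → host 3 (remaining 4 vCPU)
4 vCPU → host 3 (remaining 0 vCPU)
5 hosts × 32 vCPU = 160 vCPU; used 129 vCPU; unused 31 vCPU.

31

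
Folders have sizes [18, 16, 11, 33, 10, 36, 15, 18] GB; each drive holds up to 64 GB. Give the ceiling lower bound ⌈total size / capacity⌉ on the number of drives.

3

Total size = 18 + 16 + 11 + 33 + 10 + 36 + 15 + 18 = 157 GB.
⌈157 / 64⌉ = 3.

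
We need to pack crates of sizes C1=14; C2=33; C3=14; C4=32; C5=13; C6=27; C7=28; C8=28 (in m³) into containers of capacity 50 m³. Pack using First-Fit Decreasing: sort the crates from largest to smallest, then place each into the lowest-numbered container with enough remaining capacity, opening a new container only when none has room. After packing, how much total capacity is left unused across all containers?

Sorted descending: 33, 32, 28, 28, 27, 14, 14, 13.
container 1: place 33 m³, 17 m³ left
container 2: place 32 m³, 18 m³ left
container 3: place 28 m³, 22 m³ left
container 4: place 28 m³, 22 m³ left
container 5: place 27 m³, 23 m³ left
container 1: place 14 m³, 3 m³ left
container 2: place 14 m³, 4 m³ left
container 3: place 13 m³, 9 m³ left
5 containers × 50 m³ = 250 m³; used 189 m³; unused 61 m³.

61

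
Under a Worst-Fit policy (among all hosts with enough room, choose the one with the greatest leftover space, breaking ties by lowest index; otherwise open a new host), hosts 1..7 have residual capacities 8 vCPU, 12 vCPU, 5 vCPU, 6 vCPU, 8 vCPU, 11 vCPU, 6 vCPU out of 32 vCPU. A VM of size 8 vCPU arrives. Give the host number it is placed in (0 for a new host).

Hosts with room: host 1 (8 vCPU), host 2 (12 vCPU), host 5 (8 vCPU), host 6 (11 vCPU).
Most room is host 2 with 12 vCPU free.

2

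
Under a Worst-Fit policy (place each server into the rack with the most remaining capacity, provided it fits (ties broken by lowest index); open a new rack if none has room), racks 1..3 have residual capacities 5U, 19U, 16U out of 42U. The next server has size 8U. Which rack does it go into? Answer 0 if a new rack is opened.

Racks with room: rack 2 (19U), rack 3 (16U).
Most room is rack 2 with 19U free.

2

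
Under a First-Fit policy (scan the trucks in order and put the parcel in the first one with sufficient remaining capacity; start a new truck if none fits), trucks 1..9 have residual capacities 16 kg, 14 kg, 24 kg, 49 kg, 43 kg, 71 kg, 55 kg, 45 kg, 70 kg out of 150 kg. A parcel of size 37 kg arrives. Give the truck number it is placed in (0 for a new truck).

Trucks with room: truck 4 (49 kg), truck 5 (43 kg), truck 6 (71 kg), truck 7 (55 kg), truck 8 (45 kg), truck 9 (70 kg).
The first with room is truck 4.

4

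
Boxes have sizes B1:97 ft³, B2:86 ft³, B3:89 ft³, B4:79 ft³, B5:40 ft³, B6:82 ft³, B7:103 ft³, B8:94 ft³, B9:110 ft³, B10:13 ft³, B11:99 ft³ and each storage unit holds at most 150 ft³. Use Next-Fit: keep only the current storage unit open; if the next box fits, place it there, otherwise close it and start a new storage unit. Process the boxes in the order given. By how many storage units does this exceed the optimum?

Next-Fit: [97] [86] [89] [79,40] [82] [103] [94] [110,13] [99] → 9 storage units.
9 boxes exceed 75 ft³ (half the capacity), and no two of those can share a storage unit, so at least 9 storage units are needed.
So 9 is already optimal.

0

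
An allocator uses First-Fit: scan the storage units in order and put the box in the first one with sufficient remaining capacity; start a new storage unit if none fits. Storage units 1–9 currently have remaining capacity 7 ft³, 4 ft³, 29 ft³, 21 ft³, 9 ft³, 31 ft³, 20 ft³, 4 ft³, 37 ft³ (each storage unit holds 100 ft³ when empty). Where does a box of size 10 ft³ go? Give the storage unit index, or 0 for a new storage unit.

3

Storage units with room: storage unit 3 (29 ft³), storage unit 4 (21 ft³), storage unit 6 (31 ft³), storage unit 7 (20 ft³), storage unit 9 (37 ft³).
The first with room is storage unit 3.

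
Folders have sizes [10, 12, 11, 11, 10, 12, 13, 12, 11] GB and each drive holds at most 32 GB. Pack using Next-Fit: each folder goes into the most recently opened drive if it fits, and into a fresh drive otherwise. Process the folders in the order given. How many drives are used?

Put 10 GB in drive 1; 22 GB remain.
Put 12 GB in drive 1; 10 GB remain.
Put 11 GB in drive 2; 21 GB remain.
Put 11 GB in drive 2; 10 GB remain.
Put 10 GB in drive 2; 0 GB remain.
Put 12 GB in drive 3; 20 GB remain.
Put 13 GB in drive 3; 7 GB remain.
Put 12 GB in drive 4; 20 GB remain.
Put 11 GB in drive 4; 9 GB remain.

4 drives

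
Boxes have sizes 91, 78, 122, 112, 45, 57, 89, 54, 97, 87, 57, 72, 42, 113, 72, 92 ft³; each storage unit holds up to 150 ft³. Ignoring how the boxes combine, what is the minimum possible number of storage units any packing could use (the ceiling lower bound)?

Total size = 91 + 78 + 122 + 112 + 45 + 57 + 89 + 54 + 97 + 87 + 57 + 72 + 42 + 113 + 72 + 92 = 1280 ft³.
⌈1280 / 150⌉ = 9.

9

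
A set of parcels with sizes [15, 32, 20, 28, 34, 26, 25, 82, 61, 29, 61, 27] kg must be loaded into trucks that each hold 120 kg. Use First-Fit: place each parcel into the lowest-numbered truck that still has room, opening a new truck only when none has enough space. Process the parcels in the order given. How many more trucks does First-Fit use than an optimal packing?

First-Fit: [15,32,20,28,25] [34,26,29,27] [82] [61] [61] → 5 trucks.
Total size 440 kg; any packing needs at least ⌈440/120⌉ = 4 trucks.
An optimal packing achieves that bound: [82,34] [61,32,27] [61,29,28] [26,25,20,15] → 4 trucks.
Excess: 5 − 4 = 1.

1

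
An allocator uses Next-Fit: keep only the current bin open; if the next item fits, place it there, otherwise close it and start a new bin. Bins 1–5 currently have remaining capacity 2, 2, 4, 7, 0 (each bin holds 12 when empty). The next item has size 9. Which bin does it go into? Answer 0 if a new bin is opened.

0

Next-Fit only looks at bin 5, which has 0 free.
9 does not fit, so a new bin is opened.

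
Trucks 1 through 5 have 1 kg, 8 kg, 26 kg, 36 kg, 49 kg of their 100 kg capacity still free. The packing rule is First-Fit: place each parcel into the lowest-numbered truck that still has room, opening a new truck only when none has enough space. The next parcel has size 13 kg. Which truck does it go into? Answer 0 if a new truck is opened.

3

Trucks with room: truck 3 (26 kg), truck 4 (36 kg), truck 5 (49 kg).
The first with room is truck 3.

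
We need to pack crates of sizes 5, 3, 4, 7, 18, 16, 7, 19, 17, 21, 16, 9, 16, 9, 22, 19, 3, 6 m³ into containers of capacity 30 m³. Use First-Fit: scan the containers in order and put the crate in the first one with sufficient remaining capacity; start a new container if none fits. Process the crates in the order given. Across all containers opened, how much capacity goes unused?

Put 5 m³ in container 1; 25 m³ remain.
Put 3 m³ in container 1; 22 m³ remain.
Put 4 m³ in container 1; 18 m³ remain.
Put 7 m³ in container 1; 11 m³ remain.
Put 18 m³ in container 2; 12 m³ remain.
Put 16 m³ in container 3; 14 m³ remain.
Put 7 m³ in container 1; 4 m³ remain.
Put 19 m³ in container 4; 11 m³ remain.
Put 17 m³ in container 5; 13 m³ remain.
Put 21 m³ in container 6; 9 m³ remain.
Put 16 m³ in container 7; 14 m³ remain.
Put 9 m³ in container 2; 3 m³ remain.
Put 16 m³ in container 8; 14 m³ remain.
Put 9 m³ in container 3; 5 m³ remain.
Put 22 m³ in container 9; 8 m³ remain.
Put 19 m³ in container 10; 11 m³ remain.
Put 3 m³ in container 1; 1 m³ remain.
Put 6 m³ in container 4; 5 m³ remain.
10 containers × 30 m³ = 300 m³; used 217 m³; unused 83 m³.

83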